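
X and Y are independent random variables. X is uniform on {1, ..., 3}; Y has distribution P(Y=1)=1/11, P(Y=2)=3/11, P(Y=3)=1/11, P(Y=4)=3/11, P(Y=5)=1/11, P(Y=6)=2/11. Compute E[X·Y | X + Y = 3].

P(X + Y = 3) = 4/33.
Summing XY·P(x,y) over outcomes with X + Y = 3 gives 8/33.
E[X·Y | X + Y = 3] = (8/33) / (4/33) = 2.

2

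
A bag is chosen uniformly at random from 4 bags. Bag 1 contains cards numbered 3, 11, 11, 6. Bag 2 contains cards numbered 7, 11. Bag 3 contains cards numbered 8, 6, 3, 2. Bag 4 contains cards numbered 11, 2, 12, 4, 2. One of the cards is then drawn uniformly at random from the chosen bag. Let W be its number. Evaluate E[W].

277/40

E[W | bag 1] = (3+11+11+6)/4 = 31/4.
E[W | bag 2] = (7+11)/2 = 9.
E[W | bag 3] = (8+6+3+2)/4 = 19/4.
E[W | bag 4] = (11+2+12+4+2)/5 = 31/5.
E[W] = (1/4)·(31/4) + (1/4)·(9) + (1/4)·(19/4) + (1/4)·(31/5) = 277/40.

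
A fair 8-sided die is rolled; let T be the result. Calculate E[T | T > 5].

7

Given T > 5, T is equally likely to be any of {6, 7, 8}.
E[T | T > 5] = (6 + 7 + 8) / 3 = 7.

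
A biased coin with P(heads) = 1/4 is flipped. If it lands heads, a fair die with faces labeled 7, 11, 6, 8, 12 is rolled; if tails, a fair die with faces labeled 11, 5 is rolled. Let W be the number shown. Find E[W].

41/5

E[W | heads] = (7+11+6+8+12)/5 = 44/5.
E[W | tails] = (11+5)/2 = 8.
E[W] = (1/4)·(44/5) + (3/4)·(8) = 41/5.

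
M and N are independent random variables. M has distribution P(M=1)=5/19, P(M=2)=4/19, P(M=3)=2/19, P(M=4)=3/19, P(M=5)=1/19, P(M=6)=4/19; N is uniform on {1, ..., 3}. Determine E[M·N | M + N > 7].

15

P(M + N > 7) = 3/19.
Summing MN·P(x,y) over outcomes with M + N > 7 gives 45/19.
E[M·N | M + N > 7] = (45/19) / (3/19) = 15.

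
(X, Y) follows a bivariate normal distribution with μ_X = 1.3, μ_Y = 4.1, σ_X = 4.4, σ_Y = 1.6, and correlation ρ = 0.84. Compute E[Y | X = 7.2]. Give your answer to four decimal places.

The regression of Y on X has slope ρ·σ_Y/σ_X and passes through (μ_X, μ_Y).
E[Y | X=7.2] = 4.1 + (0.84)·(1.6/4.4)·(7.2 − (1.3)) = 4.1 + (0.30545)·(5.9) = 5.9022.

5.9022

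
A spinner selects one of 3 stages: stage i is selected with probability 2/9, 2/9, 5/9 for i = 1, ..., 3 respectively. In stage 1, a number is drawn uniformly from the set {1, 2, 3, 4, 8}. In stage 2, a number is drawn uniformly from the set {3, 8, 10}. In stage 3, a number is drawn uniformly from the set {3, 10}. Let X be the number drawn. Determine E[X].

179/30

E[X | stage 1] = (1+2+3+4+8)/5 = 18/5.
E[X | stage 2] = (3+8+10)/3 = 7.
E[X | stage 3] = (3+10)/2 = 13/2.
By the law of total expectation,
E[X] = (2/9)·(18/5) + (2/9)·(7) + (5/9)·(13/2) = 179/30.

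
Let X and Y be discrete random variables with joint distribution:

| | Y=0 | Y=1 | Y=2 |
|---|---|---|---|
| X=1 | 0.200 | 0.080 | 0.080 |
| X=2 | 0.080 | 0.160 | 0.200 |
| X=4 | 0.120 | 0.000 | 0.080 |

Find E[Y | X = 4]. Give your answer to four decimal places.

0.8000

P(X = 4) = 0.200.
Summing Y·P(X=x,Y=y) over the conditioning event gives 0.160.
E[Y | X = 4] = (0.160) / (0.200) = 0.8000.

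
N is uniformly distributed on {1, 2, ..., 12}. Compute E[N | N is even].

Given N is even, N is equally likely to be any of {2, 4, 6, 8, 10, 12}.
E[N | N is even] = (2 + 4 + 6 + 8 + 10 + 12) / 6 = 7.

7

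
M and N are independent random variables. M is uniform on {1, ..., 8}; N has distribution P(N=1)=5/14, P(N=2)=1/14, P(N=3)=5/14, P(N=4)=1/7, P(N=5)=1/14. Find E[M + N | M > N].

600/77

P(M > N) = 11/16.
Summing (M+N)·P(x,y) over outcomes with M > N gives 75/14.
E[M + N | M > N] = (75/14) / (11/16) = 600/77.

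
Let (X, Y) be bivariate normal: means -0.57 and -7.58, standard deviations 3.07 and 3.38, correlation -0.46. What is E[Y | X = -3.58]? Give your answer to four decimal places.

-6.0556

For a bivariate normal, E[Y | X=x] = μ_Y + ρ·(σ_Y/σ_X)·(x − μ_X).
E[Y | X=-3.58] = -7.58 + (-0.46)·(3.38/3.07)·(-3.58 − (-0.57)) = -7.58 + (-0.50645)·(-3.01) = -6.0556.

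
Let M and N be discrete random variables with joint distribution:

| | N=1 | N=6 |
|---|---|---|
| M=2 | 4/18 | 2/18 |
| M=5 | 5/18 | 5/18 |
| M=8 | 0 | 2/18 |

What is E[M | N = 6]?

5

P(N = 6) = 1/2.
Summing M·P(M=x,N=y) over the conditioning event gives 5/2.
E[M | N = 6] = (5/2) / (1/2) = 5.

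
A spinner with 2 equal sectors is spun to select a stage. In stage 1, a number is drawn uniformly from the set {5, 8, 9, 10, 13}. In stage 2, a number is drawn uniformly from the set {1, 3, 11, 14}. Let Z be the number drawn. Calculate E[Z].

65/8

E[Z | stage 1] = (5+8+9+10+13)/5 = 9.
E[Z | stage 2] = (1+3+11+14)/4 = 29/4.
E[Z] = (1/2)·(9) + (1/2)·(29/4) = 65/8.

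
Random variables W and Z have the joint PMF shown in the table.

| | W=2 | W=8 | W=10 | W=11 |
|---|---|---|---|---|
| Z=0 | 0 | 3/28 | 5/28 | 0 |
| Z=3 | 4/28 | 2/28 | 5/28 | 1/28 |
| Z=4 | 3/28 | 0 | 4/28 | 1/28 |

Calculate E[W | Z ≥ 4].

57/8

P(Z ≥ 4) = 2/7.
Σ W·P over the event = 2·(3/28) + 10·(4/28) + 11·(1/28) = 57/28.
E[W | Z ≥ 4] = (57/28) / (2/7) = 57/8.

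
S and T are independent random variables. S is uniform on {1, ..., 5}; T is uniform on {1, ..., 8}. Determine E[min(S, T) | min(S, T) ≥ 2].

22/7

P(min(S, T) ≥ 2) = 7/10.
Summing min(S,T)·P(x,y) over outcomes with min(S, T) ≥ 2 gives 11/5.
E[min(S, T) | min(S, T) ≥ 2] = (11/5) / (7/10) = 22/7.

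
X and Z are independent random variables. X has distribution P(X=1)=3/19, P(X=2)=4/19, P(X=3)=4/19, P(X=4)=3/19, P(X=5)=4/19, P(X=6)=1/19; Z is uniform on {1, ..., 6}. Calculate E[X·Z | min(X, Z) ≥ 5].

P(min(X, Z) ≥ 5) = 5/57.
Summing XZ·P(x,y) over outcomes with min(X, Z) ≥ 5 gives 143/57.
E[X·Z | min(X, Z) ≥ 5] = (143/57) / (5/57) = 143/5.

143/5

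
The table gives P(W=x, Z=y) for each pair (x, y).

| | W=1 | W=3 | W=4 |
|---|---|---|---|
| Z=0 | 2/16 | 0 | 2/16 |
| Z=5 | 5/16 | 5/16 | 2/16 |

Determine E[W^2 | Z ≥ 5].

41/6

P(Z ≥ 5) = 3/4.
Summing W^2·P(W=x,Z=y) over the conditioning event gives 41/8.
E[W^2 | Z ≥ 5] = (41/8) / (3/4) = 41/6.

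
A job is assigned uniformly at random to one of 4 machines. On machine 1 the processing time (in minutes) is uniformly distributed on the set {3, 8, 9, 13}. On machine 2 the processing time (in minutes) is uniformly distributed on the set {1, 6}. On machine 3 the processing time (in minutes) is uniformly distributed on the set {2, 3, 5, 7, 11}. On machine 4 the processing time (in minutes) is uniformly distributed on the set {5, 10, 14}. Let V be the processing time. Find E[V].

1621/240

E[V | machine 1] = (3+8+9+13)/4 = 33/4.
E[V | machine 2] = (1+6)/2 = 7/2.
E[V | machine 3] = (2+3+5+7+11)/5 = 28/5.
E[V | machine 4] = (5+10+14)/3 = 29/3.
E[V] = (1/4)·(33/4) + (1/4)·(7/2) + (1/4)·(28/5) + (1/4)·(29/3) = 1621/240.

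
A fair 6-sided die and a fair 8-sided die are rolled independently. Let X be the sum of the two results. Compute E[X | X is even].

8

P(X is even) = 1/2.
Σ over the event: 2·1/48 + 4·1/16 + 6·5/48 + 8·1/8 + 10·5/48 + 12·1/16 + 14·1/48 = 4.
E[X | X is even] = (4) / (1/2) = 8.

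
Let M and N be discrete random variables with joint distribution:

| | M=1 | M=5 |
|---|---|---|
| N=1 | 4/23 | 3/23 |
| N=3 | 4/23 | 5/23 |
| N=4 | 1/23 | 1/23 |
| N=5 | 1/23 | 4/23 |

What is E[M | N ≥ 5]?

21/5

P(N ≥ 5) = 5/23.
Summing M·P(M=x,N=y) over the conditioning event gives 21/23.
E[M | N ≥ 5] = (21/23) / (5/23) = 21/5.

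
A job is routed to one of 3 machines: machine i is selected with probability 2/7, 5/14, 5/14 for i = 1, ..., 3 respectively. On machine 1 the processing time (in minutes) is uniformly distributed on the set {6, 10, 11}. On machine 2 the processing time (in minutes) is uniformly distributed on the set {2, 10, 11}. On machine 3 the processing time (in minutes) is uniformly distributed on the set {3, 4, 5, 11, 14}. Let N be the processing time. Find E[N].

167/21

E[N | machine 1] = (6+10+11)/3 = 9.
E[N | machine 2] = (2+10+11)/3 = 23/3.
E[N | machine 3] = (3+4+5+11+14)/5 = 37/5.
By the law of total expectation,
E[N] = (2/7)·(9) + (5/14)·(23/3) + (5/14)·(37/5) = 167/21.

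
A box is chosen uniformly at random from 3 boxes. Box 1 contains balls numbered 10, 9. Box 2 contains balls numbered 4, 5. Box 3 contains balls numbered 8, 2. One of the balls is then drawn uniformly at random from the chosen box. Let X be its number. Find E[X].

19/3

E[X | box 1] = (10+9)/2 = 19/2.
E[X | box 2] = (4+5)/2 = 9/2.
E[X | box 3] = (8+2)/2 = 5.
E[X] = (1/3)·(19/2) + (1/3)·(9/2) + (1/3)·(5) = 19/3.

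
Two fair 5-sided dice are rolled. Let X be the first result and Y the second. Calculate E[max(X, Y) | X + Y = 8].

Outcomes with X + Y = 8: (3,5), (4,4), (5,3), each with probability 1/25.
E[max(X, Y) | X + Y = 8] = (5 + 4 + 5) / 3 = 14/3.

14/3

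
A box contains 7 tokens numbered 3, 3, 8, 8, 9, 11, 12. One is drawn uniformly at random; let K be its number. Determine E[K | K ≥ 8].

P(K ≥ 8) = 5/7.
Σ over the event: 8·2/7 + 9·1/7 + 11·1/7 + 12·1/7 = 48/7.
E[K | K ≥ 8] = (48/7) / (5/7) = 48/5.

48/5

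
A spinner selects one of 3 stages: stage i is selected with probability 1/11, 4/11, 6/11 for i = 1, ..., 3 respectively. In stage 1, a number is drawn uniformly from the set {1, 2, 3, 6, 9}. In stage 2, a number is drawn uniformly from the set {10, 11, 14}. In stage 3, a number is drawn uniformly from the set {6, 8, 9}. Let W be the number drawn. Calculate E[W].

1453/165

E[W | stage 1] = (1+2+3+6+9)/5 = 21/5.
E[W | stage 2] = (10+11+14)/3 = 35/3.
E[W | stage 3] = (6+8+9)/3 = 23/3.
E[W] = (1/11)·(21/5) + (4/11)·(35/3) + (6/11)·(23/3) = 1453/165.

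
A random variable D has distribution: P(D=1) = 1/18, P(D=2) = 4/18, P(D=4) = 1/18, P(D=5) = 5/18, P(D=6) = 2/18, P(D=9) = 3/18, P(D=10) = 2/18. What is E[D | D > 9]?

10

P(D > 9) = 1/9.
Σ over the event: 10·1/9 = 10/9.
E[D | D > 9] = (10/9) / (1/9) = 10.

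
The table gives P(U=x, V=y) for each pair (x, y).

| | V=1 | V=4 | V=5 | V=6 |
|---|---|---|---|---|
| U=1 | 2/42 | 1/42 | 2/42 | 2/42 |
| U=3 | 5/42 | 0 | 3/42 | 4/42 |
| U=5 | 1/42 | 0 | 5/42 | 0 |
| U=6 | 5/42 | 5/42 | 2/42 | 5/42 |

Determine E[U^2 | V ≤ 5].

659/31

P(V ≤ 5) = 31/42.
Summing U^2·P(U=x,V=y) over the conditioning event gives 659/42.
E[U^2 | V ≤ 5] = (659/42) / (31/42) = 659/31.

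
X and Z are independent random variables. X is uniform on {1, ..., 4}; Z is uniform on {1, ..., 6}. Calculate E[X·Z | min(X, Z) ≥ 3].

P(min(X, Z) ≥ 3) = 1/3.
Summing XZ·P(x,y) over outcomes with min(X, Z) ≥ 3 gives 21/4.
E[X·Z | min(X, Z) ≥ 3] = (21/4) / (1/3) = 63/4.

63/4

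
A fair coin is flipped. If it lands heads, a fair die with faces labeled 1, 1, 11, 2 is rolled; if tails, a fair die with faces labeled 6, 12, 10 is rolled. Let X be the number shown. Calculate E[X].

157/24

E[X | heads] = (1+1+11+2)/4 = 15/4.
E[X | tails] = (6+12+10)/3 = 28/3.
E[X] = (1/2)·(15/4) + (1/2)·(28/3) = 157/24.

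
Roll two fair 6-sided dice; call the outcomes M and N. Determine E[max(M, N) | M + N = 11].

P(M + N = 11) = 1/18.
Summing max(M,N)·P(x,y) over outcomes with M + N = 11 gives 1/3.
E[max(M, N) | M + N = 11] = (1/3) / (1/18) = 6.

6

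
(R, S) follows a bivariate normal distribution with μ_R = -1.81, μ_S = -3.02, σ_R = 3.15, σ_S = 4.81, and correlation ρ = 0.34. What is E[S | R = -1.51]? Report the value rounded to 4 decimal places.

-2.8642

E[S | R=x] = μ_S + ρ(σ_S/σ_R)(x − μ_R) for jointly normal variables.
E[S | R=-1.51] = -3.02 + (0.34)·(4.81/3.15)·(-1.51 − (-1.81)) = -3.02 + (0.51917)·(0.3) = -2.8642.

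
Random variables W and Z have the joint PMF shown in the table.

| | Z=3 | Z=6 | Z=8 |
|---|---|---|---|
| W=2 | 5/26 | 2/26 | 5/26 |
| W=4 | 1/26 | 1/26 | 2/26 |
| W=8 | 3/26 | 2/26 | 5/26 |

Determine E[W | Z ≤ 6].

31/7

P(Z ≤ 6) = 7/13.
Σ W·P over the event = 2·(5/26) + 2·(2/26) + 4·(1/26) + 4·(1/26) + 8·(3/26) + 8·(2/26) = 31/13.
E[W | Z ≤ 6] = (31/13) / (7/13) = 31/7.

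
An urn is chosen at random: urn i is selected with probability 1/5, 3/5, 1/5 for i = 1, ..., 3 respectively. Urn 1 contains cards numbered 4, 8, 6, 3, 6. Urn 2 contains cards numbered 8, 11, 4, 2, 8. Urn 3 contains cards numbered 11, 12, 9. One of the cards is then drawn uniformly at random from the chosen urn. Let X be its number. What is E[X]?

E[X | urn 1] = (4+8+6+3+6)/5 = 27/5.
E[X | urn 2] = (8+11+4+2+8)/5 = 33/5.
E[X | urn 3] = (11+12+9)/3 = 32/3.
E[X] = (1/5)·(27/5) + (3/5)·(33/5) + (1/5)·(32/3) = 538/75.

538/75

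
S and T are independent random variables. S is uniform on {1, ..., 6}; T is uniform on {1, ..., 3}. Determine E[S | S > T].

53/12

P(S > T) = 2/3.
Summing S·P(x,y) over outcomes with S > T gives 53/18.
E[S | S > T] = (53/18) / (2/3) = 53/12.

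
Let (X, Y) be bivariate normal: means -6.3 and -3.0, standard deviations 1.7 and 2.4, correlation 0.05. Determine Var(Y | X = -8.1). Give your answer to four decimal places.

For a bivariate normal, Var(Y | X=x) = σ_Y²(1 − ρ²).
Var(Y | X=-8.1) = (2.4)²·(1 − (0.05)²) = 5.76·0.9975 = 5.7456.

5.7456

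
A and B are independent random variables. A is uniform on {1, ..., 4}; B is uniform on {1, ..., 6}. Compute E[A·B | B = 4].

10

P(B = 4) = 1/6.
Summing AB·P(x,y) over outcomes with B = 4 gives 5/3.
E[A·B | B = 4] = (5/3) / (1/6) = 10.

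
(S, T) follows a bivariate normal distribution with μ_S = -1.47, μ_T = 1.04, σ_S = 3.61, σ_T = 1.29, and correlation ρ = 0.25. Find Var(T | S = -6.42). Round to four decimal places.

1.5601

The conditional variance in a bivariate normal is σ_T²(1 − ρ²), independent of x.
Var(T | S=-6.42) = (1.29)²·(1 − (0.25)²) = 1.6641·0.9375 = 1.5601.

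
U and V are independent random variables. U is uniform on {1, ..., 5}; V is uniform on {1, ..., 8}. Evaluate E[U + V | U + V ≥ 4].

P(U + V ≥ 4) = 37/40.
Summing (U+V)·P(x,y) over outcomes with U + V ≥ 4 gives 73/10.
E[U + V | U + V ≥ 4] = (73/10) / (37/40) = 292/37.

292/37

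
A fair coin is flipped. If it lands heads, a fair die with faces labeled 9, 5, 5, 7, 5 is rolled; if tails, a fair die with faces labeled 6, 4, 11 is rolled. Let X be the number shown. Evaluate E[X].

E[X | heads] = (9+5+5+7+5)/5 = 31/5.
E[X | tails] = (6+4+11)/3 = 7.
By the law of total expectation,
E[X] = (1/2)·(31/5) + (1/2)·(7) = 33/5.

33/5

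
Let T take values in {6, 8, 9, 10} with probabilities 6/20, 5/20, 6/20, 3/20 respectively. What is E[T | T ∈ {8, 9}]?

P(T ∈ {8, 9}) = 11/20.
Σ over the event: 8·1/4 + 9·3/10 = 47/10.
E[T | T ∈ {8, 9}] = (47/10) / (11/20) = 94/11.

94/11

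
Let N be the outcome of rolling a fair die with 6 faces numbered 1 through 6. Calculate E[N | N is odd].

3

Given N is odd, N is equally likely to be any of {1, 3, 5}.
E[N | N is odd] = (1 + 3 + 5) / 3 = 3.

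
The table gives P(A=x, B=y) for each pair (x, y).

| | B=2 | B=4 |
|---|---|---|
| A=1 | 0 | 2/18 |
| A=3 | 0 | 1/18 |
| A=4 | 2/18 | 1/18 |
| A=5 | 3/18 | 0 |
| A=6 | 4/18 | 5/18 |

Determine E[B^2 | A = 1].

16

P(A = 1) = 1/9.
Summing B^2·P(A=x,B=y) over the conditioning event gives 16/9.
E[B^2 | A = 1] = (16/9) / (1/9) = 16.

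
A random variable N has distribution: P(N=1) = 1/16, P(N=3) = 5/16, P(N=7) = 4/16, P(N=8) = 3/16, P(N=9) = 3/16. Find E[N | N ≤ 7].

22/5

P(N ≤ 7) = 5/8.
Σ over the event: 1·1/16 + 3·5/16 + 7·1/4 = 11/4.
E[N | N ≤ 7] = (11/4) / (5/8) = 22/5.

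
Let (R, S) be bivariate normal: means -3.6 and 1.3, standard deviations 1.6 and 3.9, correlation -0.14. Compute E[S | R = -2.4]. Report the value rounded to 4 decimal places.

For a bivariate normal, E[S | R=x] = μ_S + ρ·(σ_S/σ_R)·(x − μ_R).
E[S | R=-2.4] = 1.3 + (-0.14)·(3.9/1.6)·(-2.4 − (-3.6)) = 1.3 + (-0.34125)·(1.2) = 0.8905.

0.8905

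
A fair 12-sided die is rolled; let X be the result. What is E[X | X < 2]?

1

Given X < 2, X is equally likely to be any of {1}.
E[X | X < 2] = (1) / 1 = 1.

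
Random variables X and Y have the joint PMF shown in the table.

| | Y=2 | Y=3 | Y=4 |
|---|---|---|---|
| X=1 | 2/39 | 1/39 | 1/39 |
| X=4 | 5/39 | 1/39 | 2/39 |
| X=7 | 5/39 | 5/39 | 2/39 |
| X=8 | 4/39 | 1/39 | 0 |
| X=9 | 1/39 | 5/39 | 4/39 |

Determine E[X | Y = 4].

59/9

P(Y = 4) = 3/13.
Σ X·P over the event = 1·(1/39) + 4·(2/39) + 7·(2/39) + 9·(4/39) = 59/39.
E[X | Y = 4] = (59/39) / (3/13) = 59/9.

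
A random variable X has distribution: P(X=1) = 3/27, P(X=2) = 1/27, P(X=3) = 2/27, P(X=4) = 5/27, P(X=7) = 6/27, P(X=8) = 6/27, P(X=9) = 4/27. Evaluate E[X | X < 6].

P(X < 6) = 11/27.
Σ over the event: 1·1/9 + 2·1/27 + 3·2/27 + 4·5/27 = 31/27.
E[X | X < 6] = (31/27) / (11/27) = 31/11.

31/11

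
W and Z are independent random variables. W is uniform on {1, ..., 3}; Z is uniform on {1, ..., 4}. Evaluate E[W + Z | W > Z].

4

Outcomes with W > Z: (2,1), (3,1), (3,2), each with probability 1/12.
E[W + Z | W > Z] = (3 + 4 + 5) / 3 = 4.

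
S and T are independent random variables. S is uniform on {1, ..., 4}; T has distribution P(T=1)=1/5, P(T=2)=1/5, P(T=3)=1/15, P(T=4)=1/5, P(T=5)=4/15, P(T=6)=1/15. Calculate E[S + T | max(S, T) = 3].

P(max(S, T) = 3) = 3/20.
Summing (S+T)·P(x,y) over outcomes with max(S, T) = 3 gives 7/10.
E[S + T | max(S, T) = 3] = (7/10) / (3/20) = 14/3.

14/3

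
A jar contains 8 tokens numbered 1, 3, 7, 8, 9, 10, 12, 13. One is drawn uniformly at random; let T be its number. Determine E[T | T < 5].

2

P(T < 5) = 1/4.
Σ over the event: 1·1/8 + 3·1/8 = 1/2.
E[T | T < 5] = (1/2) / (1/4) = 2.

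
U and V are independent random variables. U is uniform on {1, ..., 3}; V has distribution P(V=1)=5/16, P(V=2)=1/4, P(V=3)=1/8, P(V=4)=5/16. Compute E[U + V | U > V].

P(U > V) = 7/24.
Summing (U+V)·P(x,y) over outcomes with U > V gives 55/48.
E[U + V | U > V] = (55/48) / (7/24) = 55/14.

55/14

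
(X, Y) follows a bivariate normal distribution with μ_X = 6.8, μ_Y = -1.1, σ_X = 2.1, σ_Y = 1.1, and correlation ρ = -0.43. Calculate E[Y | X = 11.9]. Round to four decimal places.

-2.2487

The regression of Y on X has slope ρ·σ_Y/σ_X and passes through (μ_X, μ_Y).
E[Y | X=11.9] = -1.1 + (-0.43)·(1.1/2.1)·(11.9 − (6.8)) = -1.1 + (-0.22524)·(5.1) = -2.2487.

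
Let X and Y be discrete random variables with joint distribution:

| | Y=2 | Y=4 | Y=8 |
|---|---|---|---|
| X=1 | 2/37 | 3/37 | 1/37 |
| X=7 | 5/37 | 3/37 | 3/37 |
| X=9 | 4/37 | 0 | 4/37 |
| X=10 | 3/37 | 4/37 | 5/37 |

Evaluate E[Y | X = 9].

P(X = 9) = 8/37.
Σ Y·P over the event = 2·(4/37) + 8·(4/37) = 40/37.
E[Y | X = 9] = (40/37) / (8/37) = 5.

5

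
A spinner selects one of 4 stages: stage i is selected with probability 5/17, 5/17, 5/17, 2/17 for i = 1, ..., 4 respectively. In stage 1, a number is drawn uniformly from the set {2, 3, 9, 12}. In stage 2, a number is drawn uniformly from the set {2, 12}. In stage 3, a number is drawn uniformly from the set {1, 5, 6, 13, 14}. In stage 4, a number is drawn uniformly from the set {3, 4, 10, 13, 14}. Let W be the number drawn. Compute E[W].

73/10

E[W | stage 1] = (2+3+9+12)/4 = 13/2.
E[W | stage 2] = (2+12)/2 = 7.
E[W | stage 3] = (1+5+6+13+14)/5 = 39/5.
E[W | stage 4] = (3+4+10+13+14)/5 = 44/5.
By the law of total expectation,
E[W] = (5/17)·(13/2) + (5/17)·(7) + (5/17)·(39/5) + (2/17)·(44/5) = 73/10.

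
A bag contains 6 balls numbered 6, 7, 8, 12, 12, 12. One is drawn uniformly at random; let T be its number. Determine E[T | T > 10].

P(T > 10) = 1/2.
Σ over the event: 12·1/2 = 6.
E[T | T > 10] = (6) / (1/2) = 12.

12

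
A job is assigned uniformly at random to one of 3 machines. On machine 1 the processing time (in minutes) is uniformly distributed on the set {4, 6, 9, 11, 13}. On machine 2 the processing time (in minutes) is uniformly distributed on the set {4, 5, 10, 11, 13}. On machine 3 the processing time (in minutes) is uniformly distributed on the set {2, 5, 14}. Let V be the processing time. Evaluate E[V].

121/15

E[V | machine 1] = (4+6+9+11+13)/5 = 43/5.
E[V | machine 2] = (4+5+10+11+13)/5 = 43/5.
E[V | machine 3] = (2+5+14)/3 = 7.
E[V] = (1/3)·(43/5) + (1/3)·(43/5) + (1/3)·(7) = 121/15.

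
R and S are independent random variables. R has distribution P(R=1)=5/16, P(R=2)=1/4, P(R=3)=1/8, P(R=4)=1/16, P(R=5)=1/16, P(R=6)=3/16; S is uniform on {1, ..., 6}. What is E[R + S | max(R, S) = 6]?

277/31

P(max(R, S) = 6) = 31/96.
Summing (R+S)·P(x,y) over outcomes with max(R, S) = 6 gives 277/96.
E[R + S | max(R, S) = 6] = (277/96) / (31/96) = 277/31.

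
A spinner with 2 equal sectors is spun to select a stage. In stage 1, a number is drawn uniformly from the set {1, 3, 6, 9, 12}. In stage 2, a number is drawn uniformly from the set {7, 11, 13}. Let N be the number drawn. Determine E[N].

124/15

E[N | stage 1] = (1+3+6+9+12)/5 = 31/5.
E[N | stage 2] = (7+11+13)/3 = 31/3.
E[N] = (1/2)·(31/5) + (1/2)·(31/3) = 124/15.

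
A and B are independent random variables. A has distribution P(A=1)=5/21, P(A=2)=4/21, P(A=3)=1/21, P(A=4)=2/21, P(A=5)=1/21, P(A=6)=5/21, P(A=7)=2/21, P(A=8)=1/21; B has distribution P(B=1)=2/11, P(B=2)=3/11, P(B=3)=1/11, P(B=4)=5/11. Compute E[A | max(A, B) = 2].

P(max(A, B) = 2) = 5/33.
Summing A·P(x,y) over outcomes with max(A, B) = 2 gives 5/21.
E[A | max(A, B) = 2] = (5/21) / (5/33) = 11/7.

11/7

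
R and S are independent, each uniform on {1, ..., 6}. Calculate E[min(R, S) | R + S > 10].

P(R + S > 10) = 1/12.
Summing min(R,S)·P(x,y) over outcomes with R + S > 10 gives 4/9.
E[min(R, S) | R + S > 10] = (4/9) / (1/12) = 16/3.

16/3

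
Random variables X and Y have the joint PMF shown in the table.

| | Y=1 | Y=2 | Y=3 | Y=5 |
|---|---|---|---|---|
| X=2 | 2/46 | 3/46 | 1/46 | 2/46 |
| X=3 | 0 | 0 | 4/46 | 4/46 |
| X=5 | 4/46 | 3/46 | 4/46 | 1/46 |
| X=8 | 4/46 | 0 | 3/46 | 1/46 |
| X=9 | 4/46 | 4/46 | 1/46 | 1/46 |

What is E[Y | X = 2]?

21/8

P(X = 2) = 4/23.
Σ Y·P over the event = 1·(2/46) + 2·(3/46) + 3·(1/46) + 5·(2/46) = 21/46.
E[Y | X = 2] = (21/46) / (4/23) = 21/8.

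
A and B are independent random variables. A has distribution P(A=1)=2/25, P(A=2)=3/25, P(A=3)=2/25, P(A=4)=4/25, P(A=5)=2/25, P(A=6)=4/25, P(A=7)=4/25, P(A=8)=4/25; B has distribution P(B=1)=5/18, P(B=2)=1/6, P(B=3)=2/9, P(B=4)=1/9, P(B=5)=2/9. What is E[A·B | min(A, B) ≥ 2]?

244/13

P(min(A, B) ≥ 2) = 299/450.
Summing AB·P(x,y) over outcomes with min(A, B) ≥ 2 gives 2806/225.
E[A·B | min(A, B) ≥ 2] = (2806/225) / (299/450) = 244/13.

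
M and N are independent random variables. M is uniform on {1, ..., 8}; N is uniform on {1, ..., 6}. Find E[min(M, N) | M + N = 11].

P(M + N = 11) = 1/12.
Summing min(M,N)·P(x,y) over outcomes with M + N = 11 gives 17/48.
E[min(M, N) | M + N = 11] = (17/48) / (1/12) = 17/4.

17/4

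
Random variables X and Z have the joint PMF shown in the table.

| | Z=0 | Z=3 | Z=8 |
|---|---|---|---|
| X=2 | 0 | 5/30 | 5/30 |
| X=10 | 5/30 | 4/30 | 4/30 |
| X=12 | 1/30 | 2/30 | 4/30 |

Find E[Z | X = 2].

11/2

P(X = 2) = 1/3.
Σ Z·P over the event = 3·(5/30) + 8·(5/30) = 11/6.
E[Z | X = 2] = (11/6) / (1/3) = 11/2.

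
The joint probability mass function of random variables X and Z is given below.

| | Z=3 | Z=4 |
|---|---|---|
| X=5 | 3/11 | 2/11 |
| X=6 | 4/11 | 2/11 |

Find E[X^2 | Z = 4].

61/2

P(Z = 4) = 4/11.
Σ X^2·P over the event = 25·(2/11) + 36·(2/11) = 122/11.
E[X^2 | Z = 4] = (122/11) / (4/11) = 61/2.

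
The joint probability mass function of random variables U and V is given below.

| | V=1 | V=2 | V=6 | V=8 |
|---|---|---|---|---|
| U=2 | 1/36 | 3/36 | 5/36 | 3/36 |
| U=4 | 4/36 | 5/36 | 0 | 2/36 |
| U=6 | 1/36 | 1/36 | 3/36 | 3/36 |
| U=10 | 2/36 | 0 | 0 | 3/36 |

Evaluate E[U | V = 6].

7/2

P(V = 6) = 2/9.
Σ U·P over the event = 2·(5/36) + 6·(3/36) = 7/9.
E[U | V = 6] = (7/9) / (2/9) = 7/2.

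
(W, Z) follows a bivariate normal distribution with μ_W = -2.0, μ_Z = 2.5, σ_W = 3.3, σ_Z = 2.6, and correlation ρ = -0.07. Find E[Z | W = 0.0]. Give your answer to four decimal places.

E[Z | W=x] = μ_Z + ρ(σ_Z/σ_W)(x − μ_W) for jointly normal variables.
E[Z | W=0.0] = 2.5 + (-0.07)·(2.6/3.3)·(0.0 − (-2.0)) = 2.5 + (-0.055152)·(2) = 2.3897.

2.3897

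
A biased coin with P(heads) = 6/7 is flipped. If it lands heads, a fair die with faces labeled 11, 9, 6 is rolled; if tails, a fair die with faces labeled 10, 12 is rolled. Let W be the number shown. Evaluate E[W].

E[W | heads] = (11+9+6)/3 = 26/3.
E[W | tails] = (10+12)/2 = 11.
By the law of total expectation,
E[W] = (6/7)·(26/3) + (1/7)·(11) = 9.

9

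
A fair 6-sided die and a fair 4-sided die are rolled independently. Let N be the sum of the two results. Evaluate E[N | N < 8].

46/9

P(N < 8) = 3/4.
Σ over the event: 2·1/24 + 3·1/12 + 4·1/8 + 5·1/6 + 6·1/6 + 7·1/6 = 23/6.
E[N | N < 8] = (23/6) / (3/4) = 46/9.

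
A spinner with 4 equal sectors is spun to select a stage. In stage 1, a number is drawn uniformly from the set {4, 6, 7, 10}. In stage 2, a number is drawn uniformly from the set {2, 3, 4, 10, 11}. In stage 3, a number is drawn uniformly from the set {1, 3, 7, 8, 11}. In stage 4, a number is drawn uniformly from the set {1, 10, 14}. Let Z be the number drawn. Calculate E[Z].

325/48

E[Z | stage 1] = (4+6+7+10)/4 = 27/4.
E[Z | stage 2] = (2+3+4+10+11)/5 = 6.
E[Z | stage 3] = (1+3+7+8+11)/5 = 6.
E[Z | stage 4] = (1+10+14)/3 = 25/3.
E[Z] = (1/4)·(27/4) + (1/4)·(6) + (1/4)·(6) + (1/4)·(25/3) = 325/48.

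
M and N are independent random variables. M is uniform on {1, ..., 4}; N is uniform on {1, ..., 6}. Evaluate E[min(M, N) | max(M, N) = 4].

16/7

Outcomes with max(M, N) = 4: (1,4), (2,4), (3,4), (4,1), (4,2), (4,3), (4,4), each with probability 1/24.
E[min(M, N) | max(M, N) = 4] = (1 + 2 + 3 + 1 + 2 + 3 + 4) / 7 = 16/7.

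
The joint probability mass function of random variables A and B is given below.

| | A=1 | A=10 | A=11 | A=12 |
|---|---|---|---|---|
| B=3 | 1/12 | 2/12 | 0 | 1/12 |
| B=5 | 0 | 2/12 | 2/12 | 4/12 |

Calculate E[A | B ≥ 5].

P(B ≥ 5) = 2/3.
Σ A·P over the event = 10·(2/12) + 11·(2/12) + 12·(4/12) = 15/2.
E[A | B ≥ 5] = (15/2) / (2/3) = 45/4.

45/4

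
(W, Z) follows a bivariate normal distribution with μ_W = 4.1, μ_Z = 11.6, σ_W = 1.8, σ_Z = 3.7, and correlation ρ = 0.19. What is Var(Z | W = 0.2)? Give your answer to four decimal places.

The conditional variance in a bivariate normal is σ_Z²(1 − ρ²), independent of x.
Var(Z | W=0.2) = (3.7)²·(1 − (0.19)²) = 13.69·0.9639 = 13.1958.

13.1958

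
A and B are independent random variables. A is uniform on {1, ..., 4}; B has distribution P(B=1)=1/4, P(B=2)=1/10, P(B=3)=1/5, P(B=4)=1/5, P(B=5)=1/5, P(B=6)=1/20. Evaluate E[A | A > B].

75/23

P(A > B) = 23/80.
Summing A·P(x,y) over outcomes with A > B gives 15/16.
E[A | A > B] = (15/16) / (23/80) = 75/23.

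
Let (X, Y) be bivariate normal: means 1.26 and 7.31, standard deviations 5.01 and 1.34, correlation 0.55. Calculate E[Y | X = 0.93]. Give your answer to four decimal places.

7.2615

E[Y | X=x] = μ_Y + ρ(σ_Y/σ_X)(x − μ_X) for jointly normal variables.
E[Y | X=0.93] = 7.31 + (0.55)·(1.34/5.01)·(0.93 − (1.26)) = 7.31 + (0.14711)·(-0.33) = 7.2615.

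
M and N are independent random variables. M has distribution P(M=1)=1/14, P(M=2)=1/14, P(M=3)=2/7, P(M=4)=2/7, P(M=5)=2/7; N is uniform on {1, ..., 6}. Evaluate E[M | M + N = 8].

50/13

P(M + N = 8) = 13/84.
Summing M·P(x,y) over outcomes with M + N = 8 gives 25/42.
E[M | M + N = 8] = (25/42) / (13/84) = 50/13.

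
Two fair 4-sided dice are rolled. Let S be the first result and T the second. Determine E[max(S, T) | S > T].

10/3

Outcomes with S > T: (2,1), (3,1), (3,2), (4,1), (4,2), (4,3), each with probability 1/16.
E[max(S, T) | S > T] = (2 + 3 + 3 + 4 + 4 + 4) / 6 = 10/3.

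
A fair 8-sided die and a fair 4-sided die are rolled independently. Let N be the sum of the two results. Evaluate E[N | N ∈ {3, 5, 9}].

31/5

P(N ∈ {3, 5, 9}) = 5/16.
Σ over the event: 3·1/16 + 5·1/8 + 9·1/8 = 31/16.
E[N | N ∈ {3, 5, 9}] = (31/16) / (5/16) = 31/5.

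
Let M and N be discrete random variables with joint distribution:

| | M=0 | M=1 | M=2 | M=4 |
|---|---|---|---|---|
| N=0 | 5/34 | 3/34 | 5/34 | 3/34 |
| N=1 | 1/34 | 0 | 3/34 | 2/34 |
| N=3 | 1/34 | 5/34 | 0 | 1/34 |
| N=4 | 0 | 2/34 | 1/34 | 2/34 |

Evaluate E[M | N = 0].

P(N = 0) = 8/17.
Σ M·P over the event = 0·(5/34) + 1·(3/34) + 2·(5/34) + 4·(3/34) = 25/34.
E[M | N = 0] = (25/34) / (8/17) = 25/16.

25/16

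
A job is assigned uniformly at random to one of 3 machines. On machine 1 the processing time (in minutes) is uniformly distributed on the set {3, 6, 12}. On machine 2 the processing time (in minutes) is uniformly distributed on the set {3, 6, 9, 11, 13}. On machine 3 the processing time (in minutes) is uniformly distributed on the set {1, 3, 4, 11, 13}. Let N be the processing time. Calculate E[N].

109/15

E[N | machine 1] = (3+6+12)/3 = 7.
E[N | machine 2] = (3+6+9+11+13)/5 = 42/5.
E[N | machine 3] = (1+3+4+11+13)/5 = 32/5.
E[N] = (1/3)·(7) + (1/3)·(42/5) + (1/3)·(32/5) = 109/15.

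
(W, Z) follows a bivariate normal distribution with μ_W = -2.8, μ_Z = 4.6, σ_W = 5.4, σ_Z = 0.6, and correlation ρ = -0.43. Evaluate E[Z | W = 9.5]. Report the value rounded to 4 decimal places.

4.0123

The regression of Z on W has slope ρ·σ_Z/σ_W and passes through (μ_W, μ_Z).
E[Z | W=9.5] = 4.6 + (-0.43)·(0.6/5.4)·(9.5 − (-2.8)) = 4.6 + (-0.047778)·(12.3) = 4.0123.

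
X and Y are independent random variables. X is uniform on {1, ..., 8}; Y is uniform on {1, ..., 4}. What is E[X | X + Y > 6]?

55/9

P(X + Y > 6) = 9/16.
Summing X·P(x,y) over outcomes with X + Y > 6 gives 55/16.
E[X | X + Y > 6] = (55/16) / (9/16) = 55/9.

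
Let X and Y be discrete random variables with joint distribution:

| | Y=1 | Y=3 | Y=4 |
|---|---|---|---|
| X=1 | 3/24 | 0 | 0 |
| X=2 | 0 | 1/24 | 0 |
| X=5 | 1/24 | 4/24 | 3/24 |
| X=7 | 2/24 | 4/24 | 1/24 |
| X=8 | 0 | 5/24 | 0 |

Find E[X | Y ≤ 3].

28/5

P(Y ≤ 3) = 5/6.
Σ X·P over the event = 1·(3/24) + 2·(1/24) + 5·(1/24) + 5·(4/24) + 7·(2/24) + 7·(4/24) + 8·(5/24) = 14/3.
E[X | Y ≤ 3] = (14/3) / (5/6) = 28/5.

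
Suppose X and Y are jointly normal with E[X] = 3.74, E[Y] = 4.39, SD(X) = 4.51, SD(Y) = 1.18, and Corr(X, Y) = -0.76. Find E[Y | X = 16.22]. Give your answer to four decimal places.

For a bivariate normal, E[Y | X=x] = μ_Y + ρ·(σ_Y/σ_X)·(x − μ_X).
E[Y | X=16.22] = 4.39 + (-0.76)·(1.18/4.51)·(16.22 − (3.74)) = 4.39 + (-0.19885)·(12.48) = 1.9084.

1.9084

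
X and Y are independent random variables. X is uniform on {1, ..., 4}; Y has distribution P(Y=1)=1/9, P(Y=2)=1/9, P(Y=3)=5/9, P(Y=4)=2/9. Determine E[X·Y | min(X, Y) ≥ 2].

P(min(X, Y) ≥ 2) = 2/3.
Summing XY·P(x,y) over outcomes with min(X, Y) ≥ 2 gives 25/4.
E[X·Y | min(X, Y) ≥ 2] = (25/4) / (2/3) = 75/8.

75/8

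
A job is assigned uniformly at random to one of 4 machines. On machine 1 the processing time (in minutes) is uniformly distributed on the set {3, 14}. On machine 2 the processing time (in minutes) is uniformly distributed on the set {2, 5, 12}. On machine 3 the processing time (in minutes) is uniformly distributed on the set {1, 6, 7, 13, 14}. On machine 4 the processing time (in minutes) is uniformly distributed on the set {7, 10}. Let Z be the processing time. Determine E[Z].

473/60

E[Z | machine 1] = (3+14)/2 = 17/2.
E[Z | machine 2] = (2+5+12)/3 = 19/3.
E[Z | machine 3] = (1+6+7+13+14)/5 = 41/5.
E[Z | machine 4] = (7+10)/2 = 17/2.
By the law of total expectation,
E[Z] = (1/4)·(17/2) + (1/4)·(19/3) + (1/4)·(41/5) + (1/4)·(17/2) = 473/60.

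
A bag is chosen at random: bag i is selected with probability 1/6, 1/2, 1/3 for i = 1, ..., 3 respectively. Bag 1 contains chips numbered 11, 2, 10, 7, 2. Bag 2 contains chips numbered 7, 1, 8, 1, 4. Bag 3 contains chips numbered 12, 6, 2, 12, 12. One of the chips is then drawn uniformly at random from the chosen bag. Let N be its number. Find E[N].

E[N | bag 1] = (11+2+10+7+2)/5 = 32/5.
E[N | bag 2] = (7+1+8+1+4)/5 = 21/5.
E[N | bag 3] = (12+6+2+12+12)/5 = 44/5.
E[N] = (1/6)·(32/5) + (1/2)·(21/5) + (1/3)·(44/5) = 61/10.

61/10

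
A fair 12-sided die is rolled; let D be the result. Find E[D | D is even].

7

Given D is even, D is equally likely to be any of {2, 4, 6, 8, 10, 12}.
E[D | D is even] = (2 + 4 + 6 + 8 + 10 + 12) / 6 = 7.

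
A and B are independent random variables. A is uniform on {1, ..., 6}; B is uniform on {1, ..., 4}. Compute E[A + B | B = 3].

Outcomes with B = 3: (1,3), (2,3), (3,3), (4,3), (5,3), (6,3), each with probability 1/24.
E[A + B | B = 3] = (4 + 5 + 6 + 7 + 8 + 9) / 6 = 13/2.

13/2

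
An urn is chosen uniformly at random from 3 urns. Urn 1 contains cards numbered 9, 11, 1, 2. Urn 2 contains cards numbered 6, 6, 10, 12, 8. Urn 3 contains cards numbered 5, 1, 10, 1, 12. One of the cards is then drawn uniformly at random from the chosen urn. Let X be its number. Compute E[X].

E[X | urn 1] = (9+11+1+2)/4 = 23/4.
E[X | urn 2] = (6+6+10+12+8)/5 = 42/5.
E[X | urn 3] = (5+1+10+1+12)/5 = 29/5.
By the law of total expectation,
E[X] = (1/3)·(23/4) + (1/3)·(42/5) + (1/3)·(29/5) = 133/20.

133/20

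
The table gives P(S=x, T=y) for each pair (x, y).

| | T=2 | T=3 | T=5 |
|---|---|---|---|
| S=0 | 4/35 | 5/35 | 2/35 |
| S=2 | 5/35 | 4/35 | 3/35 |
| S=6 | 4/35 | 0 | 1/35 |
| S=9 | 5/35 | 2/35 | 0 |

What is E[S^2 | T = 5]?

P(T = 5) = 6/35.
Σ S^2·P over the event = 0·(2/35) + 4·(3/35) + 36·(1/35) = 48/35.
E[S^2 | T = 5] = (48/35) / (6/35) = 8.

8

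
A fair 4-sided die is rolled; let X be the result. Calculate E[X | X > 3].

Given X > 3, X is equally likely to be any of {4}.
E[X | X > 3] = (4) / 1 = 4.

4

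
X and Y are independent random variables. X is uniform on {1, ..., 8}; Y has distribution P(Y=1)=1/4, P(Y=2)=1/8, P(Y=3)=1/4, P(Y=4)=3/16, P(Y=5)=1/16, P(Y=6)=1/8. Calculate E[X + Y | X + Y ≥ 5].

451/54

P(X + Y ≥ 5) = 27/32.
Summing (X+Y)·P(x,y) over outcomes with X + Y ≥ 5 gives 451/64.
E[X + Y | X + Y ≥ 5] = (451/64) / (27/32) = 451/54.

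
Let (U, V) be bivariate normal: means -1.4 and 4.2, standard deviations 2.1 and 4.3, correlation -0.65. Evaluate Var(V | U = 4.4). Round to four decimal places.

Var(V | U=x) = (1 − ρ²)·σ_V².
Var(V | U=4.4) = (4.3)²·(1 − (-0.65)²) = 18.49·0.5775 = 10.6780.

10.6780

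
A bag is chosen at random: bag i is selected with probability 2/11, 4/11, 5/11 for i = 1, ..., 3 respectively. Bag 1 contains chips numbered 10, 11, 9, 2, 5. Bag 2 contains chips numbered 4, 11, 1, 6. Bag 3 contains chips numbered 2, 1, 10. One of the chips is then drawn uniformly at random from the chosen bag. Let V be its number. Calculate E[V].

877/165

E[V | bag 1] = (10+11+9+2+5)/5 = 37/5.
E[V | bag 2] = (4+11+1+6)/4 = 11/2.
E[V | bag 3] = (2+1+10)/3 = 13/3.
By the law of total expectation,
E[V] = (2/11)·(37/5) + (4/11)·(11/2) + (5/11)·(13/3) = 877/165.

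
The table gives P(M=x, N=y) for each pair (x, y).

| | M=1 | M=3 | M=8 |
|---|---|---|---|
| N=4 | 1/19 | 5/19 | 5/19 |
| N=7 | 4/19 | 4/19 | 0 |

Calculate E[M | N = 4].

56/11

P(N = 4) = 11/19.
Σ M·P over the event = 1·(1/19) + 3·(5/19) + 8·(5/19) = 56/19.
E[M | N = 4] = (56/19) / (11/19) = 56/11.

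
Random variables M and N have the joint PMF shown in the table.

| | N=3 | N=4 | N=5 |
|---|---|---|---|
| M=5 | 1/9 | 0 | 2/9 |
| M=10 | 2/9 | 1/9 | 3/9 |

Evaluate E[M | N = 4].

10

P(N = 4) = 1/9.
Σ M·P over the event = 10·(1/9) = 10/9.
E[M | N = 4] = (10/9) / (1/9) = 10.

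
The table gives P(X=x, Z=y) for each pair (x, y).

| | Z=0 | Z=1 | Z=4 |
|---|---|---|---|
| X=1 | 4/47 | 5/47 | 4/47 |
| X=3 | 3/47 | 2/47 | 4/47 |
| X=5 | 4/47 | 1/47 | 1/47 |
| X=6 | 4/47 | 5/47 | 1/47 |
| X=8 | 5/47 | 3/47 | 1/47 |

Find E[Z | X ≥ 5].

P(X ≥ 5) = 25/47.
Summing Z·P(X=x,Z=y) over the conditioning event gives 21/47.
E[Z | X ≥ 5] = (21/47) / (25/47) = 21/25.

21/25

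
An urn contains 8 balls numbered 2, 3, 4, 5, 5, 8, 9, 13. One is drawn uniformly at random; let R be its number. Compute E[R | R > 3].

22/3

P(R > 3) = 3/4.
Σ over the event: 4·1/8 + 5·1/4 + 8·1/8 + 9·1/8 + 13·1/8 = 11/2.
E[R | R > 3] = (11/2) / (3/4) = 22/3.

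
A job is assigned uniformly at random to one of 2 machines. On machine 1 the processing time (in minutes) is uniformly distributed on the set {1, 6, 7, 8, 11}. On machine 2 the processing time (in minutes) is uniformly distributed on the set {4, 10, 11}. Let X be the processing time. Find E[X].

E[X | machine 1] = (1+6+7+8+11)/5 = 33/5.
E[X | machine 2] = (4+10+11)/3 = 25/3.
E[X] = (1/2)·(33/5) + (1/2)·(25/3) = 112/15.

112/15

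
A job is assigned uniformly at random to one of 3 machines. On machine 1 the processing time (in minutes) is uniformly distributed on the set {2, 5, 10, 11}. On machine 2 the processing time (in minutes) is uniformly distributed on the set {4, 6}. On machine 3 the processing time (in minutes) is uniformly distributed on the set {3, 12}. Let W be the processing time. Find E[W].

E[W | machine 1] = (2+5+10+11)/4 = 7.
E[W | machine 2] = (4+6)/2 = 5.
E[W | machine 3] = (3+12)/2 = 15/2.
By the law of total expectation,
E[W] = (1/3)·(7) + (1/3)·(5) + (1/3)·(15/2) = 13/2.

13/2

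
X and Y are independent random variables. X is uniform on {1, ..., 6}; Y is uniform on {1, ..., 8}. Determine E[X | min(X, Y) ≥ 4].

5

P(min(X, Y) ≥ 4) = 5/16.
Summing X·P(x,y) over outcomes with min(X, Y) ≥ 4 gives 25/16.
E[X | min(X, Y) ≥ 4] = (25/16) / (5/16) = 5.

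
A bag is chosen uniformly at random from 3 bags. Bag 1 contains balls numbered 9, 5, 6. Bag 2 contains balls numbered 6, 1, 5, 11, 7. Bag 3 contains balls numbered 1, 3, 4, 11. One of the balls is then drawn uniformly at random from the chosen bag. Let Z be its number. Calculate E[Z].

E[Z | bag 1] = (9+5+6)/3 = 20/3.
E[Z | bag 2] = (6+1+5+11+7)/5 = 6.
E[Z | bag 3] = (1+3+4+11)/4 = 19/4.
E[Z] = (1/3)·(20/3) + (1/3)·(6) + (1/3)·(19/4) = 209/36.

209/36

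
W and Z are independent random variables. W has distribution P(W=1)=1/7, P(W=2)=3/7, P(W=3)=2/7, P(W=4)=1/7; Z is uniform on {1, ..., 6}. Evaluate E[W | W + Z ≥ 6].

P(W + Z ≥ 6) = 4/7.
Summing W·P(x,y) over outcomes with W + Z ≥ 6 gives 32/21.
E[W | W + Z ≥ 6] = (32/21) / (4/7) = 8/3.

8/3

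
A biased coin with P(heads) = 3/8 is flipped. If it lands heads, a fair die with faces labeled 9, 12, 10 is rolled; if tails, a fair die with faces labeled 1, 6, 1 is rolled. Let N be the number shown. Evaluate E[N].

E[N | heads] = (9+12+10)/3 = 31/3.
E[N | tails] = (1+6+1)/3 = 8/3.
E[N] = (3/8)·(31/3) + (5/8)·(8/3) = 133/24.

133/24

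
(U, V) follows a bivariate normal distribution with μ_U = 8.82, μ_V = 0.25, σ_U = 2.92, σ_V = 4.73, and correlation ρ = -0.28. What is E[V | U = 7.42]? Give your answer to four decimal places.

0.8850

For a bivariate normal, E[V | U=x] = μ_V + ρ·(σ_V/σ_U)·(x − μ_U).
E[V | U=7.42] = 0.25 + (-0.28)·(4.73/2.92)·(7.42 − (8.82)) = 0.25 + (-0.45356)·(-1.4) = 0.8850.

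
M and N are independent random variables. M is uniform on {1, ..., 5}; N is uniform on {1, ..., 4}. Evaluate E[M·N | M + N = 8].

Outcomes with M + N = 8: (4,4), (5,3), each with probability 1/20.
E[M·N | M + N = 8] = (16 + 15) / 2 = 31/2.

31/2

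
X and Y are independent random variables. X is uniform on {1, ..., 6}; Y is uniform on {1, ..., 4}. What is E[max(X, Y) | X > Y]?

32/7

P(X > Y) = 7/12.
Summing max(X,Y)·P(x,y) over outcomes with X > Y gives 8/3.
E[max(X, Y) | X > Y] = (8/3) / (7/12) = 32/7.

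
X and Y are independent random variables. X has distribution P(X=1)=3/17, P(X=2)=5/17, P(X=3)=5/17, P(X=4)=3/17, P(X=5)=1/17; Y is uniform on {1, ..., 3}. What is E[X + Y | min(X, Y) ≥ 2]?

11/2

P(min(X, Y) ≥ 2) = 28/51.
Summing (X+Y)·P(x,y) over outcomes with min(X, Y) ≥ 2 gives 154/51.
E[X + Y | min(X, Y) ≥ 2] = (154/51) / (28/51) = 11/2.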